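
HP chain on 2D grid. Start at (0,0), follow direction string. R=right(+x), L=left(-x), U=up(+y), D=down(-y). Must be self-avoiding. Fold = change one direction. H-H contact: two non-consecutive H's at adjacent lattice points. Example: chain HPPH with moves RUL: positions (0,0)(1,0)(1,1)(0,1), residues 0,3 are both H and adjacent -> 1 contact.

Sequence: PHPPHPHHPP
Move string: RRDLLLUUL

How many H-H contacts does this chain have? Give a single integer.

Answer: 1

Derivation:
Positions: [(0, 0), (1, 0), (2, 0), (2, -1), (1, -1), (0, -1), (-1, -1), (-1, 0), (-1, 1), (-2, 1)]
H-H contact: residue 1 @(1,0) - residue 4 @(1, -1)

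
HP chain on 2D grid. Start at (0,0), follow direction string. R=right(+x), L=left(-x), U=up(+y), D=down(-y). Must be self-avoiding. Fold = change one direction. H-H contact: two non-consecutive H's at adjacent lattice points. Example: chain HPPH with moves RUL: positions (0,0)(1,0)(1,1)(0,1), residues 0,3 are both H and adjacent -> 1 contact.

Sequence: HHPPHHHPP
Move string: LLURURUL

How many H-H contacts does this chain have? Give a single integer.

Answer: 1

Derivation:
Positions: [(0, 0), (-1, 0), (-2, 0), (-2, 1), (-1, 1), (-1, 2), (0, 2), (0, 3), (-1, 3)]
H-H contact: residue 1 @(-1,0) - residue 4 @(-1, 1)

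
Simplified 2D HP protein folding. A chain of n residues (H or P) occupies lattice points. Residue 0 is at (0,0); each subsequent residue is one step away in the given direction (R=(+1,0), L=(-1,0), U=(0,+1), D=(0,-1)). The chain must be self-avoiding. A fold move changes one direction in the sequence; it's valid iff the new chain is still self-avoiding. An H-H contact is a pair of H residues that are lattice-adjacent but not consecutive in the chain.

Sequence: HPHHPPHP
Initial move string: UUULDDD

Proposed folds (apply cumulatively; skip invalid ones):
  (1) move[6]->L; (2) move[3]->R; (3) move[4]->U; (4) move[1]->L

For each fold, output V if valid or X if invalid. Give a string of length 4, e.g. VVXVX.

Initial: UUULDDD -> [(0, 0), (0, 1), (0, 2), (0, 3), (-1, 3), (-1, 2), (-1, 1), (-1, 0)]
Fold 1: move[6]->L => UUULDDL VALID
Fold 2: move[3]->R => UUURDDL INVALID (collision), skipped
Fold 3: move[4]->U => UUULUDL INVALID (collision), skipped
Fold 4: move[1]->L => ULULDDL VALID

Answer: VXXV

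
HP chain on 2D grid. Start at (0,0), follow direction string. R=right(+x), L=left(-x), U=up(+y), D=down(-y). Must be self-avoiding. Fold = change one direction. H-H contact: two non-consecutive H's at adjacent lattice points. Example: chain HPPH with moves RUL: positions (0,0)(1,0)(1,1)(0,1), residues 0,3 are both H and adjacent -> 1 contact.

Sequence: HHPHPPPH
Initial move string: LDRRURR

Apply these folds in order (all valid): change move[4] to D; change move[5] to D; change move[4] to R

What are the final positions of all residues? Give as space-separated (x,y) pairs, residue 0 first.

Initial moves: LDRRURR
Fold: move[4]->D => LDRRDRR (positions: [(0, 0), (-1, 0), (-1, -1), (0, -1), (1, -1), (1, -2), (2, -2), (3, -2)])
Fold: move[5]->D => LDRRDDR (positions: [(0, 0), (-1, 0), (-1, -1), (0, -1), (1, -1), (1, -2), (1, -3), (2, -3)])
Fold: move[4]->R => LDRRRDR (positions: [(0, 0), (-1, 0), (-1, -1), (0, -1), (1, -1), (2, -1), (2, -2), (3, -2)])

Answer: (0,0) (-1,0) (-1,-1) (0,-1) (1,-1) (2,-1) (2,-2) (3,-2)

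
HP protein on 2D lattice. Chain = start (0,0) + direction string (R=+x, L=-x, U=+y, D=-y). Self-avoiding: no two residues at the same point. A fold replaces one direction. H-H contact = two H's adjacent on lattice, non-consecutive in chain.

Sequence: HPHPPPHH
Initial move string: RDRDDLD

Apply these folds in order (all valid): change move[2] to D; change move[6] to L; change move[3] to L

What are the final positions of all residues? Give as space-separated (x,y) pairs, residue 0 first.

Answer: (0,0) (1,0) (1,-1) (1,-2) (0,-2) (0,-3) (-1,-3) (-2,-3)

Derivation:
Initial moves: RDRDDLD
Fold: move[2]->D => RDDDDLD (positions: [(0, 0), (1, 0), (1, -1), (1, -2), (1, -3), (1, -4), (0, -4), (0, -5)])
Fold: move[6]->L => RDDDDLL (positions: [(0, 0), (1, 0), (1, -1), (1, -2), (1, -3), (1, -4), (0, -4), (-1, -4)])
Fold: move[3]->L => RDDLDLL (positions: [(0, 0), (1, 0), (1, -1), (1, -2), (0, -2), (0, -3), (-1, -3), (-2, -3)])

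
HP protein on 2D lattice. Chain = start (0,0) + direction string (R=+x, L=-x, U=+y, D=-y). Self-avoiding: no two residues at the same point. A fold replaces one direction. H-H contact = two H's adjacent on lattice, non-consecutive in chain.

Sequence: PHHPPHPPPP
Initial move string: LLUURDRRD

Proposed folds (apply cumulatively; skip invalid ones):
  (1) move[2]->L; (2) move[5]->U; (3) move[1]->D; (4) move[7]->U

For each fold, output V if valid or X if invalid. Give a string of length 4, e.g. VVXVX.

Answer: XVXX

Derivation:
Initial: LLUURDRRD -> [(0, 0), (-1, 0), (-2, 0), (-2, 1), (-2, 2), (-1, 2), (-1, 1), (0, 1), (1, 1), (1, 0)]
Fold 1: move[2]->L => LLLURDRRD INVALID (collision), skipped
Fold 2: move[5]->U => LLUURURRD VALID
Fold 3: move[1]->D => LDUURURRD INVALID (collision), skipped
Fold 4: move[7]->U => LLUURURUD INVALID (collision), skipped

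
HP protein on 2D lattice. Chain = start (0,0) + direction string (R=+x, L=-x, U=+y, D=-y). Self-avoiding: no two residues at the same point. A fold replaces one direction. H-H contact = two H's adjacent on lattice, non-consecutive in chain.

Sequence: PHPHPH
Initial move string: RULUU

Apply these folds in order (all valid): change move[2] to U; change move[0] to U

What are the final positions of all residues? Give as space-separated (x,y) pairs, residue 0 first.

Initial moves: RULUU
Fold: move[2]->U => RUUUU (positions: [(0, 0), (1, 0), (1, 1), (1, 2), (1, 3), (1, 4)])
Fold: move[0]->U => UUUUU (positions: [(0, 0), (0, 1), (0, 2), (0, 3), (0, 4), (0, 5)])

Answer: (0,0) (0,1) (0,2) (0,3) (0,4) (0,5)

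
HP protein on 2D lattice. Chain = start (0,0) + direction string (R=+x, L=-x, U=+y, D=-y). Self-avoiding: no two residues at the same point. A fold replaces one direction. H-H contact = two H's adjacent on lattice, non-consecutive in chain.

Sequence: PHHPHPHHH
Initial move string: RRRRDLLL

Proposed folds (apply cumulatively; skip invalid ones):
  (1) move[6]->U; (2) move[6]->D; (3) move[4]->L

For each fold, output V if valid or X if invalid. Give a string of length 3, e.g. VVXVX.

Answer: XVX

Derivation:
Initial: RRRRDLLL -> [(0, 0), (1, 0), (2, 0), (3, 0), (4, 0), (4, -1), (3, -1), (2, -1), (1, -1)]
Fold 1: move[6]->U => RRRRDLUL INVALID (collision), skipped
Fold 2: move[6]->D => RRRRDLDL VALID
Fold 3: move[4]->L => RRRRLLDL INVALID (collision), skipped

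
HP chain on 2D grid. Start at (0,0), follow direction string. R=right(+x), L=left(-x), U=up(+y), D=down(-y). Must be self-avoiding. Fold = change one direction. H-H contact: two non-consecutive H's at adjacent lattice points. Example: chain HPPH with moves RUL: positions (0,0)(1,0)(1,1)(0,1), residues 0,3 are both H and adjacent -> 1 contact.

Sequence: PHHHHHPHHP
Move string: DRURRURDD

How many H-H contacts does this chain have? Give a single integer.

Answer: 1

Derivation:
Positions: [(0, 0), (0, -1), (1, -1), (1, 0), (2, 0), (3, 0), (3, 1), (4, 1), (4, 0), (4, -1)]
H-H contact: residue 5 @(3,0) - residue 8 @(4, 0)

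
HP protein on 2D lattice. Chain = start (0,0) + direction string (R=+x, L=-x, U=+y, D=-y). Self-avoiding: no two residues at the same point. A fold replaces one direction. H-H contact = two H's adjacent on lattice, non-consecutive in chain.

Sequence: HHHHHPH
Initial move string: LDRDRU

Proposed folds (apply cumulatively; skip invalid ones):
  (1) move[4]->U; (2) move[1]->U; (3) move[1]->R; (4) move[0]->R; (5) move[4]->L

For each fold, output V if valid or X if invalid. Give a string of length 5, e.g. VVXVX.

Answer: XXXVX

Derivation:
Initial: LDRDRU -> [(0, 0), (-1, 0), (-1, -1), (0, -1), (0, -2), (1, -2), (1, -1)]
Fold 1: move[4]->U => LDRDUU INVALID (collision), skipped
Fold 2: move[1]->U => LURDRU INVALID (collision), skipped
Fold 3: move[1]->R => LRRDRU INVALID (collision), skipped
Fold 4: move[0]->R => RDRDRU VALID
Fold 5: move[4]->L => RDRDLU INVALID (collision), skipped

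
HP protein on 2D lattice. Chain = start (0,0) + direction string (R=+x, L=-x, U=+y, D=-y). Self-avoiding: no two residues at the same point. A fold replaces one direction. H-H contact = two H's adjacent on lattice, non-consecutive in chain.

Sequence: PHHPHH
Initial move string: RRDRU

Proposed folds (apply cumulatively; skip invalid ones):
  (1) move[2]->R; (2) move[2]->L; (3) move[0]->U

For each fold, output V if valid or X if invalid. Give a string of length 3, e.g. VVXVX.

Answer: VXV

Derivation:
Initial: RRDRU -> [(0, 0), (1, 0), (2, 0), (2, -1), (3, -1), (3, 0)]
Fold 1: move[2]->R => RRRRU VALID
Fold 2: move[2]->L => RRLRU INVALID (collision), skipped
Fold 3: move[0]->U => URRRU VALID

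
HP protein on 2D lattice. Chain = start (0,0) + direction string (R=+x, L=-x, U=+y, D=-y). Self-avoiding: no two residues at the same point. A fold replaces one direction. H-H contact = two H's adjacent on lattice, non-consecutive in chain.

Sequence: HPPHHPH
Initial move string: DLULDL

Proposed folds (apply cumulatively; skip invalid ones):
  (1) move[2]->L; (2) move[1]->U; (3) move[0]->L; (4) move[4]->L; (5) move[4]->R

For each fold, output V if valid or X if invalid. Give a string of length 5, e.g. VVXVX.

Answer: VXVVX

Derivation:
Initial: DLULDL -> [(0, 0), (0, -1), (-1, -1), (-1, 0), (-2, 0), (-2, -1), (-3, -1)]
Fold 1: move[2]->L => DLLLDL VALID
Fold 2: move[1]->U => DULLDL INVALID (collision), skipped
Fold 3: move[0]->L => LLLLDL VALID
Fold 4: move[4]->L => LLLLLL VALID
Fold 5: move[4]->R => LLLLRL INVALID (collision), skipped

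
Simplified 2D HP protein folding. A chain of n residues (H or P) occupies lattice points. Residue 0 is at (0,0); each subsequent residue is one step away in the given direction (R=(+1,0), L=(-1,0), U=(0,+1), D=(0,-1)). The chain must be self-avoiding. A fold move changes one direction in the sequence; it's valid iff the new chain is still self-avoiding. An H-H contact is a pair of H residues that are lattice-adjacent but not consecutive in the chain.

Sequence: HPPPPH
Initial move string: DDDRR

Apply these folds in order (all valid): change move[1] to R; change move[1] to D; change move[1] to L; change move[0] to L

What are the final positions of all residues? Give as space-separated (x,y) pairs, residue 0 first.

Answer: (0,0) (-1,0) (-2,0) (-2,-1) (-1,-1) (0,-1)

Derivation:
Initial moves: DDDRR
Fold: move[1]->R => DRDRR (positions: [(0, 0), (0, -1), (1, -1), (1, -2), (2, -2), (3, -2)])
Fold: move[1]->D => DDDRR (positions: [(0, 0), (0, -1), (0, -2), (0, -3), (1, -3), (2, -3)])
Fold: move[1]->L => DLDRR (positions: [(0, 0), (0, -1), (-1, -1), (-1, -2), (0, -2), (1, -2)])
Fold: move[0]->L => LLDRR (positions: [(0, 0), (-1, 0), (-2, 0), (-2, -1), (-1, -1), (0, -1)])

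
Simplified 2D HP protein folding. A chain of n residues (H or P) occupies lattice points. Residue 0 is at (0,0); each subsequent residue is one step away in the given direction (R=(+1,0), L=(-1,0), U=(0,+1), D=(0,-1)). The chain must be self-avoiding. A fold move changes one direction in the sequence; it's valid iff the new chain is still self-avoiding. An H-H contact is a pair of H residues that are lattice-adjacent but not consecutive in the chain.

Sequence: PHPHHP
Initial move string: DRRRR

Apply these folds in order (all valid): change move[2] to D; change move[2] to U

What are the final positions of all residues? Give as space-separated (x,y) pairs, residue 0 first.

Initial moves: DRRRR
Fold: move[2]->D => DRDRR (positions: [(0, 0), (0, -1), (1, -1), (1, -2), (2, -2), (3, -2)])
Fold: move[2]->U => DRURR (positions: [(0, 0), (0, -1), (1, -1), (1, 0), (2, 0), (3, 0)])

Answer: (0,0) (0,-1) (1,-1) (1,0) (2,0) (3,0)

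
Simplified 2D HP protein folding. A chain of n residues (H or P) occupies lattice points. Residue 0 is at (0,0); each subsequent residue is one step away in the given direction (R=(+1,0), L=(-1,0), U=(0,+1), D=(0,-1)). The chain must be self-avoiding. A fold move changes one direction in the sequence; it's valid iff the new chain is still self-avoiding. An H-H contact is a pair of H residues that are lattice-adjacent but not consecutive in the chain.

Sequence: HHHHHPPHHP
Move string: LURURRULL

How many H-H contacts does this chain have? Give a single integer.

Answer: 1

Derivation:
Positions: [(0, 0), (-1, 0), (-1, 1), (0, 1), (0, 2), (1, 2), (2, 2), (2, 3), (1, 3), (0, 3)]
H-H contact: residue 0 @(0,0) - residue 3 @(0, 1)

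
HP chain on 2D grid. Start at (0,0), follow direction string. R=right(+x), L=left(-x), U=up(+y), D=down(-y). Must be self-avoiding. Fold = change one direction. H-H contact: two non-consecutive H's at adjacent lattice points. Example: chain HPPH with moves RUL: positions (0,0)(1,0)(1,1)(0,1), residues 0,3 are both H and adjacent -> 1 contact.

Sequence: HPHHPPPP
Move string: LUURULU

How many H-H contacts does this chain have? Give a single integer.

Positions: [(0, 0), (-1, 0), (-1, 1), (-1, 2), (0, 2), (0, 3), (-1, 3), (-1, 4)]
No H-H contacts found.

Answer: 0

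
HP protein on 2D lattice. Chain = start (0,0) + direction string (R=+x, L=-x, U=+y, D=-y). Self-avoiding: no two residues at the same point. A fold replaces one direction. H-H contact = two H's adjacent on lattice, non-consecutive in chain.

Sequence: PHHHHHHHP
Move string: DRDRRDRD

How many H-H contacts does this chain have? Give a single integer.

Answer: 0

Derivation:
Positions: [(0, 0), (0, -1), (1, -1), (1, -2), (2, -2), (3, -2), (3, -3), (4, -3), (4, -4)]
No H-H contacts found.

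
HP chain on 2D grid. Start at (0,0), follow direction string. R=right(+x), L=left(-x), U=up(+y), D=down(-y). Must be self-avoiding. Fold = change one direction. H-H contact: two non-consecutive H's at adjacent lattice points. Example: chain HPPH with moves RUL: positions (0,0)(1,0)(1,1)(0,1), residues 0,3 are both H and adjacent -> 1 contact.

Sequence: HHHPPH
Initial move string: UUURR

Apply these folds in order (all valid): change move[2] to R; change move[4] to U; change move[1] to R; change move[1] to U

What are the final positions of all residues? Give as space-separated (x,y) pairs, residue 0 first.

Initial moves: UUURR
Fold: move[2]->R => UURRR (positions: [(0, 0), (0, 1), (0, 2), (1, 2), (2, 2), (3, 2)])
Fold: move[4]->U => UURRU (positions: [(0, 0), (0, 1), (0, 2), (1, 2), (2, 2), (2, 3)])
Fold: move[1]->R => URRRU (positions: [(0, 0), (0, 1), (1, 1), (2, 1), (3, 1), (3, 2)])
Fold: move[1]->U => UURRU (positions: [(0, 0), (0, 1), (0, 2), (1, 2), (2, 2), (2, 3)])

Answer: (0,0) (0,1) (0,2) (1,2) (2,2) (2,3)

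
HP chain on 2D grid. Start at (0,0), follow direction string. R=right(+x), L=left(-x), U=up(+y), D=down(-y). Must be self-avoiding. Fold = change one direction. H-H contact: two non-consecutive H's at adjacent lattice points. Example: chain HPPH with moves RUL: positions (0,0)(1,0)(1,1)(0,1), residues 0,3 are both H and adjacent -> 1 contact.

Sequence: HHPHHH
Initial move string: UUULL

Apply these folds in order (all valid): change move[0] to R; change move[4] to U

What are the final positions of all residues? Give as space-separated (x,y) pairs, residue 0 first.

Initial moves: UUULL
Fold: move[0]->R => RUULL (positions: [(0, 0), (1, 0), (1, 1), (1, 2), (0, 2), (-1, 2)])
Fold: move[4]->U => RUULU (positions: [(0, 0), (1, 0), (1, 1), (1, 2), (0, 2), (0, 3)])

Answer: (0,0) (1,0) (1,1) (1,2) (0,2) (0,3)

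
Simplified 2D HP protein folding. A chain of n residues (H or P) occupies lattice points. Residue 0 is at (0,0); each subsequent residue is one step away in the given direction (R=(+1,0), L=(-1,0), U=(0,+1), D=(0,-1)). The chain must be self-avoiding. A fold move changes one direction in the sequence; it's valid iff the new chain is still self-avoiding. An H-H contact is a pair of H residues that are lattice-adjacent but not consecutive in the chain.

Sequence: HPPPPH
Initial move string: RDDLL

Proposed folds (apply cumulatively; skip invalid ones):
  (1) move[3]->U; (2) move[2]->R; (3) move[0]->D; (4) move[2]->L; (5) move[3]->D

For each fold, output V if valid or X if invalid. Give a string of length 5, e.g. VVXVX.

Initial: RDDLL -> [(0, 0), (1, 0), (1, -1), (1, -2), (0, -2), (-1, -2)]
Fold 1: move[3]->U => RDDUL INVALID (collision), skipped
Fold 2: move[2]->R => RDRLL INVALID (collision), skipped
Fold 3: move[0]->D => DDDLL VALID
Fold 4: move[2]->L => DDLLL VALID
Fold 5: move[3]->D => DDLDL VALID

Answer: XXVVV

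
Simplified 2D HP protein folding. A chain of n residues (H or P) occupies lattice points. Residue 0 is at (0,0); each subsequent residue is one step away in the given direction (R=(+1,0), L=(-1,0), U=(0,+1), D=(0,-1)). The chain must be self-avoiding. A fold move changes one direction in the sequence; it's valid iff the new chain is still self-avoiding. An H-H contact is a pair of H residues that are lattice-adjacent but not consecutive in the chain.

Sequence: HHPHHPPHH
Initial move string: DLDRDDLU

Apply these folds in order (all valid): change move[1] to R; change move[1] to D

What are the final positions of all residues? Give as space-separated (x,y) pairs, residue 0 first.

Answer: (0,0) (0,-1) (0,-2) (0,-3) (1,-3) (1,-4) (1,-5) (0,-5) (0,-4)

Derivation:
Initial moves: DLDRDDLU
Fold: move[1]->R => DRDRDDLU (positions: [(0, 0), (0, -1), (1, -1), (1, -2), (2, -2), (2, -3), (2, -4), (1, -4), (1, -3)])
Fold: move[1]->D => DDDRDDLU (positions: [(0, 0), (0, -1), (0, -2), (0, -3), (1, -3), (1, -4), (1, -5), (0, -5), (0, -4)])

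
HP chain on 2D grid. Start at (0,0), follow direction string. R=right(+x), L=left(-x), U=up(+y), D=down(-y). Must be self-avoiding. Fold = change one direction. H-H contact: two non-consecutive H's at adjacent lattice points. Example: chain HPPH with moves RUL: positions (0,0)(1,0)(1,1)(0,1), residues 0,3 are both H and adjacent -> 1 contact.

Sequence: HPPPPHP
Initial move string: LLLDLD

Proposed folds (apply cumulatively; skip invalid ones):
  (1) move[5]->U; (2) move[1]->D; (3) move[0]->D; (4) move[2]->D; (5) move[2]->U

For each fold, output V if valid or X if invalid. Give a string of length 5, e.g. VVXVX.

Initial: LLLDLD -> [(0, 0), (-1, 0), (-2, 0), (-3, 0), (-3, -1), (-4, -1), (-4, -2)]
Fold 1: move[5]->U => LLLDLU VALID
Fold 2: move[1]->D => LDLDLU VALID
Fold 3: move[0]->D => DDLDLU VALID
Fold 4: move[2]->D => DDDDLU VALID
Fold 5: move[2]->U => DDUDLU INVALID (collision), skipped

Answer: VVVVX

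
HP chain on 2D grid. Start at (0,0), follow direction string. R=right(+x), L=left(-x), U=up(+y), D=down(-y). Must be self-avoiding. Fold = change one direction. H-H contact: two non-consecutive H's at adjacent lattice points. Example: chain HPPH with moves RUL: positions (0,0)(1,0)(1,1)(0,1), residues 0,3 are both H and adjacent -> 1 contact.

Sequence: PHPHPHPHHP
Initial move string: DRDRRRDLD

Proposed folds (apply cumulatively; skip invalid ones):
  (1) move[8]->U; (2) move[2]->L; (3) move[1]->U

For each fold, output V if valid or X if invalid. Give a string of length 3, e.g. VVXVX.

Initial: DRDRRRDLD -> [(0, 0), (0, -1), (1, -1), (1, -2), (2, -2), (3, -2), (4, -2), (4, -3), (3, -3), (3, -4)]
Fold 1: move[8]->U => DRDRRRDLU INVALID (collision), skipped
Fold 2: move[2]->L => DRLRRRDLD INVALID (collision), skipped
Fold 3: move[1]->U => DUDRRRDLD INVALID (collision), skipped

Answer: XXX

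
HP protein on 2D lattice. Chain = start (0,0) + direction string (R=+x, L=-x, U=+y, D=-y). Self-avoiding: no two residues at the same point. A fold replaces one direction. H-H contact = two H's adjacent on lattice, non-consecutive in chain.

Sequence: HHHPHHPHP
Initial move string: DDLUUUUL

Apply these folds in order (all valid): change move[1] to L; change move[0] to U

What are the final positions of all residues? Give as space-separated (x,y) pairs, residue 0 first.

Initial moves: DDLUUUUL
Fold: move[1]->L => DLLUUUUL (positions: [(0, 0), (0, -1), (-1, -1), (-2, -1), (-2, 0), (-2, 1), (-2, 2), (-2, 3), (-3, 3)])
Fold: move[0]->U => ULLUUUUL (positions: [(0, 0), (0, 1), (-1, 1), (-2, 1), (-2, 2), (-2, 3), (-2, 4), (-2, 5), (-3, 5)])

Answer: (0,0) (0,1) (-1,1) (-2,1) (-2,2) (-2,3) (-2,4) (-2,5) (-3,5)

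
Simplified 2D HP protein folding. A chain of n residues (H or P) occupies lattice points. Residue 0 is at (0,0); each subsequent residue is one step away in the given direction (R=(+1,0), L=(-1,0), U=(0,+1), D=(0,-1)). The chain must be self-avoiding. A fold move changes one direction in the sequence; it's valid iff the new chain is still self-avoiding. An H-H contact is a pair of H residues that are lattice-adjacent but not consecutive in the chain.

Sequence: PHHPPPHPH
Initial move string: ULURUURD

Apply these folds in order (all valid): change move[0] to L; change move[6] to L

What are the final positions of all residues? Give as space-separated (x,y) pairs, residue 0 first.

Answer: (0,0) (-1,0) (-2,0) (-2,1) (-1,1) (-1,2) (-1,3) (-2,3) (-2,2)

Derivation:
Initial moves: ULURUURD
Fold: move[0]->L => LLURUURD (positions: [(0, 0), (-1, 0), (-2, 0), (-2, 1), (-1, 1), (-1, 2), (-1, 3), (0, 3), (0, 2)])
Fold: move[6]->L => LLURUULD (positions: [(0, 0), (-1, 0), (-2, 0), (-2, 1), (-1, 1), (-1, 2), (-1, 3), (-2, 3), (-2, 2)])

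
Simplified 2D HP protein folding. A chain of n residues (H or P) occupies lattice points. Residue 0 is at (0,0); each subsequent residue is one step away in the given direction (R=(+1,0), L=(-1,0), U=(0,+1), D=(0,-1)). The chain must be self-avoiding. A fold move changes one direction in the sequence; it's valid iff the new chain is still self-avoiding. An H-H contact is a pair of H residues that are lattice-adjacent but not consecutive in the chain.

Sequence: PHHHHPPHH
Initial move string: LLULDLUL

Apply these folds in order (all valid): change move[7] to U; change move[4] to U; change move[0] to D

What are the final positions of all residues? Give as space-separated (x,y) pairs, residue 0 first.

Answer: (0,0) (0,-1) (-1,-1) (-1,0) (-2,0) (-2,1) (-3,1) (-3,2) (-3,3)

Derivation:
Initial moves: LLULDLUL
Fold: move[7]->U => LLULDLUU (positions: [(0, 0), (-1, 0), (-2, 0), (-2, 1), (-3, 1), (-3, 0), (-4, 0), (-4, 1), (-4, 2)])
Fold: move[4]->U => LLULULUU (positions: [(0, 0), (-1, 0), (-2, 0), (-2, 1), (-3, 1), (-3, 2), (-4, 2), (-4, 3), (-4, 4)])
Fold: move[0]->D => DLULULUU (positions: [(0, 0), (0, -1), (-1, -1), (-1, 0), (-2, 0), (-2, 1), (-3, 1), (-3, 2), (-3, 3)])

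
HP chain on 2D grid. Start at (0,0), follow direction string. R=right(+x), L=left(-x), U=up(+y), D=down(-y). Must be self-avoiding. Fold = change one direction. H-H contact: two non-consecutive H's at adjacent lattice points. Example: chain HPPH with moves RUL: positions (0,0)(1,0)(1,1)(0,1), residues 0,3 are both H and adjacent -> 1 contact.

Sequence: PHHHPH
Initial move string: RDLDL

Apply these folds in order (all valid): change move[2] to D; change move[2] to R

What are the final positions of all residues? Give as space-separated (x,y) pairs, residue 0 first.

Answer: (0,0) (1,0) (1,-1) (2,-1) (2,-2) (1,-2)

Derivation:
Initial moves: RDLDL
Fold: move[2]->D => RDDDL (positions: [(0, 0), (1, 0), (1, -1), (1, -2), (1, -3), (0, -3)])
Fold: move[2]->R => RDRDL (positions: [(0, 0), (1, 0), (1, -1), (2, -1), (2, -2), (1, -2)])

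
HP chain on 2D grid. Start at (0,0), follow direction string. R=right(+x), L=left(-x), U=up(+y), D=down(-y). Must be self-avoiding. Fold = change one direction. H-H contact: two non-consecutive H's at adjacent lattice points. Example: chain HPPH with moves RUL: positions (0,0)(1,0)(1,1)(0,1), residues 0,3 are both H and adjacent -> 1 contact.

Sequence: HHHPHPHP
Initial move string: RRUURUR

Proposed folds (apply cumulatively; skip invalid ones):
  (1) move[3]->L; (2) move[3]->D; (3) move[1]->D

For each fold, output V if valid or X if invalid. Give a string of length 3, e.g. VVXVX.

Initial: RRUURUR -> [(0, 0), (1, 0), (2, 0), (2, 1), (2, 2), (3, 2), (3, 3), (4, 3)]
Fold 1: move[3]->L => RRULRUR INVALID (collision), skipped
Fold 2: move[3]->D => RRUDRUR INVALID (collision), skipped
Fold 3: move[1]->D => RDUURUR INVALID (collision), skipped

Answer: XXX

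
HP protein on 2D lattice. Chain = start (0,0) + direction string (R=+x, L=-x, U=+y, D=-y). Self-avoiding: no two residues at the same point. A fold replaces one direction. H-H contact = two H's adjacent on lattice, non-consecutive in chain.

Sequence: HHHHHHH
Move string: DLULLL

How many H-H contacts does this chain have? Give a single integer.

Positions: [(0, 0), (0, -1), (-1, -1), (-1, 0), (-2, 0), (-3, 0), (-4, 0)]
H-H contact: residue 0 @(0,0) - residue 3 @(-1, 0)

Answer: 1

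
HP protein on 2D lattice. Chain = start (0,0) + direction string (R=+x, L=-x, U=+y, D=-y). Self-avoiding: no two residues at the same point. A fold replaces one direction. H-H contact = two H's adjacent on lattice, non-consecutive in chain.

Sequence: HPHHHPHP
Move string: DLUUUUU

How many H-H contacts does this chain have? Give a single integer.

Answer: 1

Derivation:
Positions: [(0, 0), (0, -1), (-1, -1), (-1, 0), (-1, 1), (-1, 2), (-1, 3), (-1, 4)]
H-H contact: residue 0 @(0,0) - residue 3 @(-1, 0)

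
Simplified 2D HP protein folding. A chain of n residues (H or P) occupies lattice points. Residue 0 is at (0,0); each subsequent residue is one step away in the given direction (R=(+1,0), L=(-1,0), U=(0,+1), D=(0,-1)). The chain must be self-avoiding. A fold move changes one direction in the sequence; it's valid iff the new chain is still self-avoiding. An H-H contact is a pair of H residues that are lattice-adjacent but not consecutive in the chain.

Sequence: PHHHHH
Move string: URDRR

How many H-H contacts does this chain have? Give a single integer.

Positions: [(0, 0), (0, 1), (1, 1), (1, 0), (2, 0), (3, 0)]
No H-H contacts found.

Answer: 0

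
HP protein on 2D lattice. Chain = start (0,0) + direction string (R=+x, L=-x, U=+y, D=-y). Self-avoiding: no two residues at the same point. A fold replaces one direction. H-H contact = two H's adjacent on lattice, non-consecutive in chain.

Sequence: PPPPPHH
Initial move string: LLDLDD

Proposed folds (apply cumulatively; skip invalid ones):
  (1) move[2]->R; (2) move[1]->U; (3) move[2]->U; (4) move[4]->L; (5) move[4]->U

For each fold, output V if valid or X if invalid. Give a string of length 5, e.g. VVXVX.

Answer: XXVVX

Derivation:
Initial: LLDLDD -> [(0, 0), (-1, 0), (-2, 0), (-2, -1), (-3, -1), (-3, -2), (-3, -3)]
Fold 1: move[2]->R => LLRLDD INVALID (collision), skipped
Fold 2: move[1]->U => LUDLDD INVALID (collision), skipped
Fold 3: move[2]->U => LLULDD VALID
Fold 4: move[4]->L => LLULLD VALID
Fold 5: move[4]->U => LLULUD INVALID (collision), skipped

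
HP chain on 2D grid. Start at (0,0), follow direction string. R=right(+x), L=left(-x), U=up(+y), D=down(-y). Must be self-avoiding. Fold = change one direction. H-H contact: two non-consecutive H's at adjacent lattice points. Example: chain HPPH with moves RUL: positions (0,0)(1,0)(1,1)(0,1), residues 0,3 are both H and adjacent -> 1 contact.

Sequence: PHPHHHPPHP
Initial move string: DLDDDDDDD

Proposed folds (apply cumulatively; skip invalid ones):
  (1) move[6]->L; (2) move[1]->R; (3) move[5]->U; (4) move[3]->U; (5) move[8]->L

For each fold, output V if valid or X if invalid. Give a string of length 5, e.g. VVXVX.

Initial: DLDDDDDDD -> [(0, 0), (0, -1), (-1, -1), (-1, -2), (-1, -3), (-1, -4), (-1, -5), (-1, -6), (-1, -7), (-1, -8)]
Fold 1: move[6]->L => DLDDDDLDD VALID
Fold 2: move[1]->R => DRDDDDLDD VALID
Fold 3: move[5]->U => DRDDDULDD INVALID (collision), skipped
Fold 4: move[3]->U => DRDUDDLDD INVALID (collision), skipped
Fold 5: move[8]->L => DRDDDDLDL VALID

Answer: VVXXV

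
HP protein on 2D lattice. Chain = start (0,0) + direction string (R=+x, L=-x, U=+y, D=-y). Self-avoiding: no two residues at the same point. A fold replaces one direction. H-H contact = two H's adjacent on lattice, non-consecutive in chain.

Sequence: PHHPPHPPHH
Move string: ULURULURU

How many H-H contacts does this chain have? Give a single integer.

Answer: 1

Derivation:
Positions: [(0, 0), (0, 1), (-1, 1), (-1, 2), (0, 2), (0, 3), (-1, 3), (-1, 4), (0, 4), (0, 5)]
H-H contact: residue 5 @(0,3) - residue 8 @(0, 4)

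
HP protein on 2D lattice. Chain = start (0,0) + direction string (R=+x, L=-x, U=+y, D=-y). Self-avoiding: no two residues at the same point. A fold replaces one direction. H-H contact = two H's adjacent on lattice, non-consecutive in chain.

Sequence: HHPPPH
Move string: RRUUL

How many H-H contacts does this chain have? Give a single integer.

Answer: 0

Derivation:
Positions: [(0, 0), (1, 0), (2, 0), (2, 1), (2, 2), (1, 2)]
No H-H contacts found.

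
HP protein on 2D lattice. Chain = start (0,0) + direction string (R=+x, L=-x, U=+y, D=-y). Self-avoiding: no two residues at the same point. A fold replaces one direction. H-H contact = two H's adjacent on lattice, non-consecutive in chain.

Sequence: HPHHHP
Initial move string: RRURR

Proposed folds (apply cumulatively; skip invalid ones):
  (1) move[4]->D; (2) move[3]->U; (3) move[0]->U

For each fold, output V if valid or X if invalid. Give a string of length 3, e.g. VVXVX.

Answer: VXV

Derivation:
Initial: RRURR -> [(0, 0), (1, 0), (2, 0), (2, 1), (3, 1), (4, 1)]
Fold 1: move[4]->D => RRURD VALID
Fold 2: move[3]->U => RRUUD INVALID (collision), skipped
Fold 3: move[0]->U => URURD VALID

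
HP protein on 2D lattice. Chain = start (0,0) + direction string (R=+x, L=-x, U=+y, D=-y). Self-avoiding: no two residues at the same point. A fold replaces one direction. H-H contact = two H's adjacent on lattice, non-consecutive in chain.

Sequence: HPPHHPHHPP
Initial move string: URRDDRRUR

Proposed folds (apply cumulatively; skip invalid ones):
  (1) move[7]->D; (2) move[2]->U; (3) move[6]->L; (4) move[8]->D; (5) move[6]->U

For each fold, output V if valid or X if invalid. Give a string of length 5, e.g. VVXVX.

Answer: VXXVX

Derivation:
Initial: URRDDRRUR -> [(0, 0), (0, 1), (1, 1), (2, 1), (2, 0), (2, -1), (3, -1), (4, -1), (4, 0), (5, 0)]
Fold 1: move[7]->D => URRDDRRDR VALID
Fold 2: move[2]->U => URUDDRRDR INVALID (collision), skipped
Fold 3: move[6]->L => URRDDRLDR INVALID (collision), skipped
Fold 4: move[8]->D => URRDDRRDD VALID
Fold 5: move[6]->U => URRDDRUDD INVALID (collision), skipped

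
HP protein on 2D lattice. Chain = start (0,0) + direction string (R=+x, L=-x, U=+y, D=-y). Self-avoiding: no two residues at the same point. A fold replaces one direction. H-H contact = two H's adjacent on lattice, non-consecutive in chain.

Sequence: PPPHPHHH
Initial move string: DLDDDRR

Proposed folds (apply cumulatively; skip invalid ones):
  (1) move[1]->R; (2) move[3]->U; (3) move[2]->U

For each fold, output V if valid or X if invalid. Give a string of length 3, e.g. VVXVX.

Initial: DLDDDRR -> [(0, 0), (0, -1), (-1, -1), (-1, -2), (-1, -3), (-1, -4), (0, -4), (1, -4)]
Fold 1: move[1]->R => DRDDDRR VALID
Fold 2: move[3]->U => DRDUDRR INVALID (collision), skipped
Fold 3: move[2]->U => DRUDDRR INVALID (collision), skipped

Answer: VXX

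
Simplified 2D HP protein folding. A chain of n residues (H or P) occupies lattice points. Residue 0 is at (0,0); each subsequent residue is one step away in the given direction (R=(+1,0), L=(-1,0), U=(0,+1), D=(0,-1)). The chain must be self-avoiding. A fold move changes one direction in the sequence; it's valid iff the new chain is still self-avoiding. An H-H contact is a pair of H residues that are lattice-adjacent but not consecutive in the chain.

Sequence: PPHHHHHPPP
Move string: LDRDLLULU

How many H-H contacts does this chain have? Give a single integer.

Answer: 1

Derivation:
Positions: [(0, 0), (-1, 0), (-1, -1), (0, -1), (0, -2), (-1, -2), (-2, -2), (-2, -1), (-3, -1), (-3, 0)]
H-H contact: residue 2 @(-1,-1) - residue 5 @(-1, -2)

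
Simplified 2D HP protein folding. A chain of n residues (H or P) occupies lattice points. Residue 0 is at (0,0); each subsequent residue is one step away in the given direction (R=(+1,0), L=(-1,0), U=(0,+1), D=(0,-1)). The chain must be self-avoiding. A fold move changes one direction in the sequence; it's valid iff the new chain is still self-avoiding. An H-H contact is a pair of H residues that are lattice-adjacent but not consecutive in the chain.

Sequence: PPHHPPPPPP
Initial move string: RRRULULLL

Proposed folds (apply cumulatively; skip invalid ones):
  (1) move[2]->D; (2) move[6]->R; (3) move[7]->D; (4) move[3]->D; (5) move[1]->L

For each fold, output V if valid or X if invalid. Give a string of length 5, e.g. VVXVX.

Initial: RRRULULLL -> [(0, 0), (1, 0), (2, 0), (3, 0), (3, 1), (2, 1), (2, 2), (1, 2), (0, 2), (-1, 2)]
Fold 1: move[2]->D => RRDULULLL INVALID (collision), skipped
Fold 2: move[6]->R => RRRULURLL INVALID (collision), skipped
Fold 3: move[7]->D => RRRULULDL VALID
Fold 4: move[3]->D => RRRDLULDL INVALID (collision), skipped
Fold 5: move[1]->L => RLRULULDL INVALID (collision), skipped

Answer: XXVXX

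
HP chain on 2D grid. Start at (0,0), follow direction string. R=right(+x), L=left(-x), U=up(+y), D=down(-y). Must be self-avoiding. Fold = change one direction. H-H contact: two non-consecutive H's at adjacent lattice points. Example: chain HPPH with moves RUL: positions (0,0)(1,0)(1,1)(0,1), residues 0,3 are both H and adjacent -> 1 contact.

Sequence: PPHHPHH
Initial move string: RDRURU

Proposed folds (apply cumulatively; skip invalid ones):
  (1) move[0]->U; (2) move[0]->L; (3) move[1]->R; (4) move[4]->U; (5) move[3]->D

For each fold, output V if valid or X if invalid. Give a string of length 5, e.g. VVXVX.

Initial: RDRURU -> [(0, 0), (1, 0), (1, -1), (2, -1), (2, 0), (3, 0), (3, 1)]
Fold 1: move[0]->U => UDRURU INVALID (collision), skipped
Fold 2: move[0]->L => LDRURU INVALID (collision), skipped
Fold 3: move[1]->R => RRRURU VALID
Fold 4: move[4]->U => RRRUUU VALID
Fold 5: move[3]->D => RRRDUU INVALID (collision), skipped

Answer: XXVVX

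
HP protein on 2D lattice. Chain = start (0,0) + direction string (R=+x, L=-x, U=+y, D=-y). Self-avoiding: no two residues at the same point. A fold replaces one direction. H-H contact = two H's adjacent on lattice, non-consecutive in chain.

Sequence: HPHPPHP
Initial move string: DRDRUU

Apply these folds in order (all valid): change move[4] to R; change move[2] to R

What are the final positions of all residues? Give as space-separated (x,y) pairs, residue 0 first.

Initial moves: DRDRUU
Fold: move[4]->R => DRDRRU (positions: [(0, 0), (0, -1), (1, -1), (1, -2), (2, -2), (3, -2), (3, -1)])
Fold: move[2]->R => DRRRRU (positions: [(0, 0), (0, -1), (1, -1), (2, -1), (3, -1), (4, -1), (4, 0)])

Answer: (0,0) (0,-1) (1,-1) (2,-1) (3,-1) (4,-1) (4,0)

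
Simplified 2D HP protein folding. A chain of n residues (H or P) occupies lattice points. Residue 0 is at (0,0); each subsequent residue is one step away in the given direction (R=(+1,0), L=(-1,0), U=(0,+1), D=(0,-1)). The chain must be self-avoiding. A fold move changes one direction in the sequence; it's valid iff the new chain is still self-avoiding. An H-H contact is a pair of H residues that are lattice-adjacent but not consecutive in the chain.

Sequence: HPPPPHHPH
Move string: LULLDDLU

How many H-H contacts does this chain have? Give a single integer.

Answer: 1

Derivation:
Positions: [(0, 0), (-1, 0), (-1, 1), (-2, 1), (-3, 1), (-3, 0), (-3, -1), (-4, -1), (-4, 0)]
H-H contact: residue 5 @(-3,0) - residue 8 @(-4, 0)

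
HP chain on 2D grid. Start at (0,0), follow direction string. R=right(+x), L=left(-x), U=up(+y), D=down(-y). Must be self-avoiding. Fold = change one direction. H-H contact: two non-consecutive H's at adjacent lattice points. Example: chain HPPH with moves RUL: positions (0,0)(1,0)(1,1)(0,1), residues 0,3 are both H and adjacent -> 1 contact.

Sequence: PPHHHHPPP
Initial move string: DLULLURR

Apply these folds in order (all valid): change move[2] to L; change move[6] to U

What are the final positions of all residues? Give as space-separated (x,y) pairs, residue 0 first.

Answer: (0,0) (0,-1) (-1,-1) (-2,-1) (-3,-1) (-4,-1) (-4,0) (-4,1) (-3,1)

Derivation:
Initial moves: DLULLURR
Fold: move[2]->L => DLLLLURR (positions: [(0, 0), (0, -1), (-1, -1), (-2, -1), (-3, -1), (-4, -1), (-4, 0), (-3, 0), (-2, 0)])
Fold: move[6]->U => DLLLLUUR (positions: [(0, 0), (0, -1), (-1, -1), (-2, -1), (-3, -1), (-4, -1), (-4, 0), (-4, 1), (-3, 1)])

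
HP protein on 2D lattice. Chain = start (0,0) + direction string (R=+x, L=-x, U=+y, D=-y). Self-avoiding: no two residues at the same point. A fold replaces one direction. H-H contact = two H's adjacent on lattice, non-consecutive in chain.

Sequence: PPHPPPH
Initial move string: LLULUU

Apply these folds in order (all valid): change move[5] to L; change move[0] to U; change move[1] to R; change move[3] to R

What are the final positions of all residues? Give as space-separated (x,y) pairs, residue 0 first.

Initial moves: LLULUU
Fold: move[5]->L => LLULUL (positions: [(0, 0), (-1, 0), (-2, 0), (-2, 1), (-3, 1), (-3, 2), (-4, 2)])
Fold: move[0]->U => ULULUL (positions: [(0, 0), (0, 1), (-1, 1), (-1, 2), (-2, 2), (-2, 3), (-3, 3)])
Fold: move[1]->R => URULUL (positions: [(0, 0), (0, 1), (1, 1), (1, 2), (0, 2), (0, 3), (-1, 3)])
Fold: move[3]->R => URURUL (positions: [(0, 0), (0, 1), (1, 1), (1, 2), (2, 2), (2, 3), (1, 3)])

Answer: (0,0) (0,1) (1,1) (1,2) (2,2) (2,3) (1,3)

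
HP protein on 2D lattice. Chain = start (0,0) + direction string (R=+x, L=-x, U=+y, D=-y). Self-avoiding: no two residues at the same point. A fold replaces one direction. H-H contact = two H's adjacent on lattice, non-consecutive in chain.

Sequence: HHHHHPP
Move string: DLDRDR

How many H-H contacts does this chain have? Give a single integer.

Positions: [(0, 0), (0, -1), (-1, -1), (-1, -2), (0, -2), (0, -3), (1, -3)]
H-H contact: residue 1 @(0,-1) - residue 4 @(0, -2)

Answer: 1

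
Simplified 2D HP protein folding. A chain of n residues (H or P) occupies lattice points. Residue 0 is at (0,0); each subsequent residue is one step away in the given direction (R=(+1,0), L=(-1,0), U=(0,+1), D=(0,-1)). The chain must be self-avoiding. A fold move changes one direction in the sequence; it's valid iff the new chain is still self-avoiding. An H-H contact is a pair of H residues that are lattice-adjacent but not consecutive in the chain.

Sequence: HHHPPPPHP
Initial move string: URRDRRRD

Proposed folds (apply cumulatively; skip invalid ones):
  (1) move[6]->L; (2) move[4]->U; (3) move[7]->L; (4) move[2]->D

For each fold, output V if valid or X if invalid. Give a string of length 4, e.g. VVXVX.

Initial: URRDRRRD -> [(0, 0), (0, 1), (1, 1), (2, 1), (2, 0), (3, 0), (4, 0), (5, 0), (5, -1)]
Fold 1: move[6]->L => URRDRRLD INVALID (collision), skipped
Fold 2: move[4]->U => URRDURRD INVALID (collision), skipped
Fold 3: move[7]->L => URRDRRRL INVALID (collision), skipped
Fold 4: move[2]->D => URDDRRRD VALID

Answer: XXXV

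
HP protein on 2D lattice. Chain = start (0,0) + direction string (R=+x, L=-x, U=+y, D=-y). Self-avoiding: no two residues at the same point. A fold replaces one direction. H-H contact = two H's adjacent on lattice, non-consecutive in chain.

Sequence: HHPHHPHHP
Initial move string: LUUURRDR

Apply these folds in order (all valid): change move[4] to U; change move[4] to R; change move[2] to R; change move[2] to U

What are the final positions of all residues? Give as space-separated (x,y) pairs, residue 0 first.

Answer: (0,0) (-1,0) (-1,1) (-1,2) (-1,3) (0,3) (1,3) (1,2) (2,2)

Derivation:
Initial moves: LUUURRDR
Fold: move[4]->U => LUUUURDR (positions: [(0, 0), (-1, 0), (-1, 1), (-1, 2), (-1, 3), (-1, 4), (0, 4), (0, 3), (1, 3)])
Fold: move[4]->R => LUUURRDR (positions: [(0, 0), (-1, 0), (-1, 1), (-1, 2), (-1, 3), (0, 3), (1, 3), (1, 2), (2, 2)])
Fold: move[2]->R => LURURRDR (positions: [(0, 0), (-1, 0), (-1, 1), (0, 1), (0, 2), (1, 2), (2, 2), (2, 1), (3, 1)])
Fold: move[2]->U => LUUURRDR (positions: [(0, 0), (-1, 0), (-1, 1), (-1, 2), (-1, 3), (0, 3), (1, 3), (1, 2), (2, 2)])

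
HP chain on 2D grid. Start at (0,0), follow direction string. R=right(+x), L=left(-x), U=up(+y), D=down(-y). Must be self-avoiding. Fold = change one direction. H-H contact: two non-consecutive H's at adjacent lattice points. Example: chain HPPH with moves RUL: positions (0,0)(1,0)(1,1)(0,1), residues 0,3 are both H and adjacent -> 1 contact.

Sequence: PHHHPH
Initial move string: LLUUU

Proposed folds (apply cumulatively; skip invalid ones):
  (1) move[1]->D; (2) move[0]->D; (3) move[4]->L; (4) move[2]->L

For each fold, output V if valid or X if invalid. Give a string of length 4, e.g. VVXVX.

Answer: XVVV

Derivation:
Initial: LLUUU -> [(0, 0), (-1, 0), (-2, 0), (-2, 1), (-2, 2), (-2, 3)]
Fold 1: move[1]->D => LDUUU INVALID (collision), skipped
Fold 2: move[0]->D => DLUUU VALID
Fold 3: move[4]->L => DLUUL VALID
Fold 4: move[2]->L => DLLUL VALID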